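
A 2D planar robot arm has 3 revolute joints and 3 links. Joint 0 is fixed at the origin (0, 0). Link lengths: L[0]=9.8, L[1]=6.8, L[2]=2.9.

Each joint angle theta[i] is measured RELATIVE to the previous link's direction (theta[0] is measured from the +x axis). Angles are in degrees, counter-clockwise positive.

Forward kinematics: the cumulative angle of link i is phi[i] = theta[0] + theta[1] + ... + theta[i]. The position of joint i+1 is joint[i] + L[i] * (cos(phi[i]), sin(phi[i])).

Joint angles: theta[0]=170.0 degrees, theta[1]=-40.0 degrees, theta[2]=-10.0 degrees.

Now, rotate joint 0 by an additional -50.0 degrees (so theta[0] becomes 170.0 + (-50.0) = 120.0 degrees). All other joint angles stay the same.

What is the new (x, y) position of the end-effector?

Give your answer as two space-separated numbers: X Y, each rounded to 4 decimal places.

Answer: -2.7273 17.9089

Derivation:
joint[0] = (0.0000, 0.0000)  (base)
link 0: phi[0] = 120 = 120 deg
  cos(120 deg) = -0.5000, sin(120 deg) = 0.8660
  joint[1] = (0.0000, 0.0000) + 9.8 * (-0.5000, 0.8660) = (0.0000 + -4.9000, 0.0000 + 8.4870) = (-4.9000, 8.4870)
link 1: phi[1] = 120 + -40 = 80 deg
  cos(80 deg) = 0.1736, sin(80 deg) = 0.9848
  joint[2] = (-4.9000, 8.4870) + 6.8 * (0.1736, 0.9848) = (-4.9000 + 1.1808, 8.4870 + 6.6967) = (-3.7192, 15.1837)
link 2: phi[2] = 120 + -40 + -10 = 70 deg
  cos(70 deg) = 0.3420, sin(70 deg) = 0.9397
  joint[3] = (-3.7192, 15.1837) + 2.9 * (0.3420, 0.9397) = (-3.7192 + 0.9919, 15.1837 + 2.7251) = (-2.7273, 17.9089)
End effector: (-2.7273, 17.9089)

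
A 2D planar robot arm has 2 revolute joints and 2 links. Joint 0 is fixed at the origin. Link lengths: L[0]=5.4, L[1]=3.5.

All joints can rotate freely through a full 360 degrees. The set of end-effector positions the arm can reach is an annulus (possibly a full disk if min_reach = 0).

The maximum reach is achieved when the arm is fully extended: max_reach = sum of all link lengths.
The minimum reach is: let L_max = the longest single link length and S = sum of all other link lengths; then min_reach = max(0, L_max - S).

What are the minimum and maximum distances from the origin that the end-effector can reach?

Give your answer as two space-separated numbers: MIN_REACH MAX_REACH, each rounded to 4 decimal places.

Answer: 1.9000 8.9000

Derivation:
Link lengths: [5.4, 3.5]
max_reach = 5.4 + 3.5 = 8.9
L_max = max([5.4, 3.5]) = 5.4
S (sum of others) = 8.9 - 5.4 = 3.5
min_reach = max(0, 5.4 - 3.5) = max(0, 1.9) = 1.9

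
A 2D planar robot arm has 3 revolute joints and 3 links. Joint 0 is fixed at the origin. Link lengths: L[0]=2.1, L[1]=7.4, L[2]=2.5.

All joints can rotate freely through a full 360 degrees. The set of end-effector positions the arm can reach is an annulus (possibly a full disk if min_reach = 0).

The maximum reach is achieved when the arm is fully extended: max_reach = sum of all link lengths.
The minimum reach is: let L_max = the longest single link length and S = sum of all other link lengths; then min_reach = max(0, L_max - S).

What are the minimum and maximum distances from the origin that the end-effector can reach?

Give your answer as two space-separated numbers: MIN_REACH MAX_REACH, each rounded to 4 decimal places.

Link lengths: [2.1, 7.4, 2.5]
max_reach = 2.1 + 7.4 + 2.5 = 12
L_max = max([2.1, 7.4, 2.5]) = 7.4
S (sum of others) = 12 - 7.4 = 4.6
min_reach = max(0, 7.4 - 4.6) = max(0, 2.8) = 2.8

Answer: 2.8000 12.0000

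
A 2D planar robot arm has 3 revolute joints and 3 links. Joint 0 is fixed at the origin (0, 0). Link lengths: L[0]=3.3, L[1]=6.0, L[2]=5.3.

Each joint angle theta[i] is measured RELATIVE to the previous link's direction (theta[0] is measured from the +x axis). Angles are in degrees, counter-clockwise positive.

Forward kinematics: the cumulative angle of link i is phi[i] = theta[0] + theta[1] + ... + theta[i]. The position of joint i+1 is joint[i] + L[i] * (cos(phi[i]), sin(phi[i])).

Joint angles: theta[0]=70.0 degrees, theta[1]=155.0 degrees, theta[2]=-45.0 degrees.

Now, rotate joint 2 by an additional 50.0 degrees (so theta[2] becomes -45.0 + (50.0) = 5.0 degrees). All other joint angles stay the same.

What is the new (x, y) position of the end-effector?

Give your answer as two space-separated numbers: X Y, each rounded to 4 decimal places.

Answer: -6.5207 -5.2017

Derivation:
joint[0] = (0.0000, 0.0000)  (base)
link 0: phi[0] = 70 = 70 deg
  cos(70 deg) = 0.3420, sin(70 deg) = 0.9397
  joint[1] = (0.0000, 0.0000) + 3.3 * (0.3420, 0.9397) = (0.0000 + 1.1287, 0.0000 + 3.1010) = (1.1287, 3.1010)
link 1: phi[1] = 70 + 155 = 225 deg
  cos(225 deg) = -0.7071, sin(225 deg) = -0.7071
  joint[2] = (1.1287, 3.1010) + 6 * (-0.7071, -0.7071) = (1.1287 + -4.2426, 3.1010 + -4.2426) = (-3.1140, -1.1417)
link 2: phi[2] = 70 + 155 + 5 = 230 deg
  cos(230 deg) = -0.6428, sin(230 deg) = -0.7660
  joint[3] = (-3.1140, -1.1417) + 5.3 * (-0.6428, -0.7660) = (-3.1140 + -3.4068, -1.1417 + -4.0600) = (-6.5207, -5.2017)
End effector: (-6.5207, -5.2017)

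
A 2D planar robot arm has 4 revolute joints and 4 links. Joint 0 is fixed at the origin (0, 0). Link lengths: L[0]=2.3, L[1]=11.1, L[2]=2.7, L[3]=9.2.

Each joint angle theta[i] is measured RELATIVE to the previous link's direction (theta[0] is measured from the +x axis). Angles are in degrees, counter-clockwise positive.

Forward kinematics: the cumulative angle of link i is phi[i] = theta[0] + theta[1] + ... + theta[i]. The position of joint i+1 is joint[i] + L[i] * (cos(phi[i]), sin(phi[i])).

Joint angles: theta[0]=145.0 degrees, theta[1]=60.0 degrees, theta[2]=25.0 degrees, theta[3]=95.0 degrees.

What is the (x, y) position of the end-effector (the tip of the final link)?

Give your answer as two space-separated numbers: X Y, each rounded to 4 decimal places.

Answer: -6.1434 -10.7171

Derivation:
joint[0] = (0.0000, 0.0000)  (base)
link 0: phi[0] = 145 = 145 deg
  cos(145 deg) = -0.8192, sin(145 deg) = 0.5736
  joint[1] = (0.0000, 0.0000) + 2.3 * (-0.8192, 0.5736) = (0.0000 + -1.8840, 0.0000 + 1.3192) = (-1.8840, 1.3192)
link 1: phi[1] = 145 + 60 = 205 deg
  cos(205 deg) = -0.9063, sin(205 deg) = -0.4226
  joint[2] = (-1.8840, 1.3192) + 11.1 * (-0.9063, -0.4226) = (-1.8840 + -10.0600, 1.3192 + -4.6911) = (-11.9441, -3.3718)
link 2: phi[2] = 145 + 60 + 25 = 230 deg
  cos(230 deg) = -0.6428, sin(230 deg) = -0.7660
  joint[3] = (-11.9441, -3.3718) + 2.7 * (-0.6428, -0.7660) = (-11.9441 + -1.7355, -3.3718 + -2.0683) = (-13.6796, -5.4402)
link 3: phi[3] = 145 + 60 + 25 + 95 = 325 deg
  cos(325 deg) = 0.8192, sin(325 deg) = -0.5736
  joint[4] = (-13.6796, -5.4402) + 9.2 * (0.8192, -0.5736) = (-13.6796 + 7.5362, -5.4402 + -5.2769) = (-6.1434, -10.7171)
End effector: (-6.1434, -10.7171)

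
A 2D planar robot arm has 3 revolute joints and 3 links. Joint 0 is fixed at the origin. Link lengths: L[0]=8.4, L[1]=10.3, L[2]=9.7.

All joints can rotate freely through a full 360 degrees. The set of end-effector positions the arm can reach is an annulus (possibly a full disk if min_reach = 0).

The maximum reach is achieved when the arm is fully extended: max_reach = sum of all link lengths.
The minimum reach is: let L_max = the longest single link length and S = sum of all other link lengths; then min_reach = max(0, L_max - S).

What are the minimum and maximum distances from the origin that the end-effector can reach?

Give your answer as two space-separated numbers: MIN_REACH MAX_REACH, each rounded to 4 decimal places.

Answer: 0.0000 28.4000

Derivation:
Link lengths: [8.4, 10.3, 9.7]
max_reach = 8.4 + 10.3 + 9.7 = 28.4
L_max = max([8.4, 10.3, 9.7]) = 10.3
S (sum of others) = 28.4 - 10.3 = 18.1
min_reach = max(0, 10.3 - 18.1) = max(0, -7.8) = 0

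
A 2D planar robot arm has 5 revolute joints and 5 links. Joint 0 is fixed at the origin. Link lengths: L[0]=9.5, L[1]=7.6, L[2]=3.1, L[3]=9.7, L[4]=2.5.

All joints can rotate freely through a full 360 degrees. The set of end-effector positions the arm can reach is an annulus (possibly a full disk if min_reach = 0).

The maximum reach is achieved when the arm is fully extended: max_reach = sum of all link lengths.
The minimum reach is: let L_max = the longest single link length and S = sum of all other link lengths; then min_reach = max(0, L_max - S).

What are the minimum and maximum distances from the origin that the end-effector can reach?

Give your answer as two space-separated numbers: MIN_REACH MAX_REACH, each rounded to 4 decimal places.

Link lengths: [9.5, 7.6, 3.1, 9.7, 2.5]
max_reach = 9.5 + 7.6 + 3.1 + 9.7 + 2.5 = 32.4
L_max = max([9.5, 7.6, 3.1, 9.7, 2.5]) = 9.7
S (sum of others) = 32.4 - 9.7 = 22.7
min_reach = max(0, 9.7 - 22.7) = max(0, -13) = 0

Answer: 0.0000 32.4000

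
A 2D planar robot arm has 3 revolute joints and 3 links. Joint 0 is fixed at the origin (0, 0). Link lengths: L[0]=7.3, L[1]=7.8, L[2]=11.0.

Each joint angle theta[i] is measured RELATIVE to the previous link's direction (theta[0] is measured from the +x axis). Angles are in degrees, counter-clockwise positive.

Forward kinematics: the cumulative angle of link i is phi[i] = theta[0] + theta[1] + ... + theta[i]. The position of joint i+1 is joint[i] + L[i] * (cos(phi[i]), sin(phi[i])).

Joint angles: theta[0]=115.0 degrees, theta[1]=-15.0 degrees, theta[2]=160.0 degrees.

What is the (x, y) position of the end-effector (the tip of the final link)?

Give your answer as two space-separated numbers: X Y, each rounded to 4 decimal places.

Answer: -6.3497 3.4647

Derivation:
joint[0] = (0.0000, 0.0000)  (base)
link 0: phi[0] = 115 = 115 deg
  cos(115 deg) = -0.4226, sin(115 deg) = 0.9063
  joint[1] = (0.0000, 0.0000) + 7.3 * (-0.4226, 0.9063) = (0.0000 + -3.0851, 0.0000 + 6.6160) = (-3.0851, 6.6160)
link 1: phi[1] = 115 + -15 = 100 deg
  cos(100 deg) = -0.1736, sin(100 deg) = 0.9848
  joint[2] = (-3.0851, 6.6160) + 7.8 * (-0.1736, 0.9848) = (-3.0851 + -1.3545, 6.6160 + 7.6815) = (-4.4396, 14.2975)
link 2: phi[2] = 115 + -15 + 160 = 260 deg
  cos(260 deg) = -0.1736, sin(260 deg) = -0.9848
  joint[3] = (-4.4396, 14.2975) + 11 * (-0.1736, -0.9848) = (-4.4396 + -1.9101, 14.2975 + -10.8329) = (-6.3497, 3.4647)
End effector: (-6.3497, 3.4647)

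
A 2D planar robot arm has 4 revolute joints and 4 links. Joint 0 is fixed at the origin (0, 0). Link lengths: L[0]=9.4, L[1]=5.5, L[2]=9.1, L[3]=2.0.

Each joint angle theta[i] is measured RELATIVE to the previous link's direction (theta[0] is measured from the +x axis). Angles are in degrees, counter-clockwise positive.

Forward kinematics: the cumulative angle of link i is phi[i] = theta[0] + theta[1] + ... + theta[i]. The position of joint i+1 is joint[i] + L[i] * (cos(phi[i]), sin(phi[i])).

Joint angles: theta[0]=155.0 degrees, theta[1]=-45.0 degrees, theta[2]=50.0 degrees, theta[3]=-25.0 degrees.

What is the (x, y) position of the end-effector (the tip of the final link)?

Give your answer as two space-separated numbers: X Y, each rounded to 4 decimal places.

Answer: -20.3658 13.6675

Derivation:
joint[0] = (0.0000, 0.0000)  (base)
link 0: phi[0] = 155 = 155 deg
  cos(155 deg) = -0.9063, sin(155 deg) = 0.4226
  joint[1] = (0.0000, 0.0000) + 9.4 * (-0.9063, 0.4226) = (0.0000 + -8.5193, 0.0000 + 3.9726) = (-8.5193, 3.9726)
link 1: phi[1] = 155 + -45 = 110 deg
  cos(110 deg) = -0.3420, sin(110 deg) = 0.9397
  joint[2] = (-8.5193, 3.9726) + 5.5 * (-0.3420, 0.9397) = (-8.5193 + -1.8811, 3.9726 + 5.1683) = (-10.4004, 9.1409)
link 2: phi[2] = 155 + -45 + 50 = 160 deg
  cos(160 deg) = -0.9397, sin(160 deg) = 0.3420
  joint[3] = (-10.4004, 9.1409) + 9.1 * (-0.9397, 0.3420) = (-10.4004 + -8.5512, 9.1409 + 3.1124) = (-18.9516, 12.2533)
link 3: phi[3] = 155 + -45 + 50 + -25 = 135 deg
  cos(135 deg) = -0.7071, sin(135 deg) = 0.7071
  joint[4] = (-18.9516, 12.2533) + 2 * (-0.7071, 0.7071) = (-18.9516 + -1.4142, 12.2533 + 1.4142) = (-20.3658, 13.6675)
End effector: (-20.3658, 13.6675)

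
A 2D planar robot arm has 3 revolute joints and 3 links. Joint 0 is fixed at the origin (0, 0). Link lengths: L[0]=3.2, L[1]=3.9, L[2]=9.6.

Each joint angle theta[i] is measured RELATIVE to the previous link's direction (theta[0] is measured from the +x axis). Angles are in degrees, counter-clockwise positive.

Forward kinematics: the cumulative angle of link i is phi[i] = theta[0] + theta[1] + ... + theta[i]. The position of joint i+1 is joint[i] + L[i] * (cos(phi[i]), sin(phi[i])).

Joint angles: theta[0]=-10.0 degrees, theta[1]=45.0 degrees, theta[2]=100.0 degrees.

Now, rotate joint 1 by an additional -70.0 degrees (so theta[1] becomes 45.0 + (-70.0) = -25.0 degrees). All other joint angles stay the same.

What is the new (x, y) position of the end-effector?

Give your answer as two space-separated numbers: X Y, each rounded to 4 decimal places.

joint[0] = (0.0000, 0.0000)  (base)
link 0: phi[0] = -10 = -10 deg
  cos(-10 deg) = 0.9848, sin(-10 deg) = -0.1736
  joint[1] = (0.0000, 0.0000) + 3.2 * (0.9848, -0.1736) = (0.0000 + 3.1514, 0.0000 + -0.5557) = (3.1514, -0.5557)
link 1: phi[1] = -10 + -25 = -35 deg
  cos(-35 deg) = 0.8192, sin(-35 deg) = -0.5736
  joint[2] = (3.1514, -0.5557) + 3.9 * (0.8192, -0.5736) = (3.1514 + 3.1947, -0.5557 + -2.2369) = (6.3461, -2.7926)
link 2: phi[2] = -10 + -25 + 100 = 65 deg
  cos(65 deg) = 0.4226, sin(65 deg) = 0.9063
  joint[3] = (6.3461, -2.7926) + 9.6 * (0.4226, 0.9063) = (6.3461 + 4.0571, -2.7926 + 8.7006) = (10.4032, 5.9079)
End effector: (10.4032, 5.9079)

Answer: 10.4032 5.9079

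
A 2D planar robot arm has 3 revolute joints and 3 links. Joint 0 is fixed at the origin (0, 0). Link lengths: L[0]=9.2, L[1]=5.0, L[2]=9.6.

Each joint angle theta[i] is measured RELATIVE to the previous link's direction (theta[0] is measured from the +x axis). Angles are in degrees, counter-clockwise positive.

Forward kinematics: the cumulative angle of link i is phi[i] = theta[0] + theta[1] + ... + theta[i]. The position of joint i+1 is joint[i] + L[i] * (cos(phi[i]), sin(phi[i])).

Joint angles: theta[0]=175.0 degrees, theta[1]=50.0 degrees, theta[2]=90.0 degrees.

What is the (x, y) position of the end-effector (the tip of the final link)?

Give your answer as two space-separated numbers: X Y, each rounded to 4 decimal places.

joint[0] = (0.0000, 0.0000)  (base)
link 0: phi[0] = 175 = 175 deg
  cos(175 deg) = -0.9962, sin(175 deg) = 0.0872
  joint[1] = (0.0000, 0.0000) + 9.2 * (-0.9962, 0.0872) = (0.0000 + -9.1650, 0.0000 + 0.8018) = (-9.1650, 0.8018)
link 1: phi[1] = 175 + 50 = 225 deg
  cos(225 deg) = -0.7071, sin(225 deg) = -0.7071
  joint[2] = (-9.1650, 0.8018) + 5 * (-0.7071, -0.7071) = (-9.1650 + -3.5355, 0.8018 + -3.5355) = (-12.7005, -2.7337)
link 2: phi[2] = 175 + 50 + 90 = 315 deg
  cos(315 deg) = 0.7071, sin(315 deg) = -0.7071
  joint[3] = (-12.7005, -2.7337) + 9.6 * (0.7071, -0.7071) = (-12.7005 + 6.7882, -2.7337 + -6.7882) = (-5.9123, -9.5219)
End effector: (-5.9123, -9.5219)

Answer: -5.9123 -9.5219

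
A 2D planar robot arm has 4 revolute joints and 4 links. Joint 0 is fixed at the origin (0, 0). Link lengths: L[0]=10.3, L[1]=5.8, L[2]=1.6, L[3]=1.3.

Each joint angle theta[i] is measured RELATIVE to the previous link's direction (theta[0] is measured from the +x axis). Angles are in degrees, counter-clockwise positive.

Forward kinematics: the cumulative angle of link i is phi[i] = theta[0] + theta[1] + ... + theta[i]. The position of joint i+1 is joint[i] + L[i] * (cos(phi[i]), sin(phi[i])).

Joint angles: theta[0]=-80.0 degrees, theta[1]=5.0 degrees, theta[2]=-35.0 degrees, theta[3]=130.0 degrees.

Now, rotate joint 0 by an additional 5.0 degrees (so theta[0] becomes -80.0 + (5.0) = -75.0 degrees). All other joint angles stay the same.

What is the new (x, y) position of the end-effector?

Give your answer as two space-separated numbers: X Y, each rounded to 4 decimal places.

joint[0] = (0.0000, 0.0000)  (base)
link 0: phi[0] = -75 = -75 deg
  cos(-75 deg) = 0.2588, sin(-75 deg) = -0.9659
  joint[1] = (0.0000, 0.0000) + 10.3 * (0.2588, -0.9659) = (0.0000 + 2.6658, 0.0000 + -9.9490) = (2.6658, -9.9490)
link 1: phi[1] = -75 + 5 = -70 deg
  cos(-70 deg) = 0.3420, sin(-70 deg) = -0.9397
  joint[2] = (2.6658, -9.9490) + 5.8 * (0.3420, -0.9397) = (2.6658 + 1.9837, -9.9490 + -5.4502) = (4.6496, -15.3993)
link 2: phi[2] = -75 + 5 + -35 = -105 deg
  cos(-105 deg) = -0.2588, sin(-105 deg) = -0.9659
  joint[3] = (4.6496, -15.3993) + 1.6 * (-0.2588, -0.9659) = (4.6496 + -0.4141, -15.3993 + -1.5455) = (4.2354, -16.9447)
link 3: phi[3] = -75 + 5 + -35 + 130 = 25 deg
  cos(25 deg) = 0.9063, sin(25 deg) = 0.4226
  joint[4] = (4.2354, -16.9447) + 1.3 * (0.9063, 0.4226) = (4.2354 + 1.1782, -16.9447 + 0.5494) = (5.4136, -16.3953)
End effector: (5.4136, -16.3953)

Answer: 5.4136 -16.3953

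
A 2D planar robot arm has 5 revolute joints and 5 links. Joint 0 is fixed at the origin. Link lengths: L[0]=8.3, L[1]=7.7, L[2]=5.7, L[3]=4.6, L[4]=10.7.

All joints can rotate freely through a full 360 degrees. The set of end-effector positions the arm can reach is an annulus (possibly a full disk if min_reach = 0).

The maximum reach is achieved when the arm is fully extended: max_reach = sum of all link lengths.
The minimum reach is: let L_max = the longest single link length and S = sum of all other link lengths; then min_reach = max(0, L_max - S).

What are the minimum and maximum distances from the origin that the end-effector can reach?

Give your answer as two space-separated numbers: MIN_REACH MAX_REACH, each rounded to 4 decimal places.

Answer: 0.0000 37.0000

Derivation:
Link lengths: [8.3, 7.7, 5.7, 4.6, 10.7]
max_reach = 8.3 + 7.7 + 5.7 + 4.6 + 10.7 = 37
L_max = max([8.3, 7.7, 5.7, 4.6, 10.7]) = 10.7
S (sum of others) = 37 - 10.7 = 26.3
min_reach = max(0, 10.7 - 26.3) = max(0, -15.6) = 0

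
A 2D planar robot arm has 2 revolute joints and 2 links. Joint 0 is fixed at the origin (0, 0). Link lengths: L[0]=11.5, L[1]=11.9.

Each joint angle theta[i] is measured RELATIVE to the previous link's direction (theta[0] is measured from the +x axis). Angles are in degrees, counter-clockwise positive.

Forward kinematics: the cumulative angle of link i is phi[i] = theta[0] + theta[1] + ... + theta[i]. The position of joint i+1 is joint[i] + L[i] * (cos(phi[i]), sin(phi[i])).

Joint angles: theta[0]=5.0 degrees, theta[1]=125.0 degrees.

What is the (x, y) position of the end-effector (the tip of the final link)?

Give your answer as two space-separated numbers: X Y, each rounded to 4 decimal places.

Answer: 3.8071 10.1182

Derivation:
joint[0] = (0.0000, 0.0000)  (base)
link 0: phi[0] = 5 = 5 deg
  cos(5 deg) = 0.9962, sin(5 deg) = 0.0872
  joint[1] = (0.0000, 0.0000) + 11.5 * (0.9962, 0.0872) = (0.0000 + 11.4562, 0.0000 + 1.0023) = (11.4562, 1.0023)
link 1: phi[1] = 5 + 125 = 130 deg
  cos(130 deg) = -0.6428, sin(130 deg) = 0.7660
  joint[2] = (11.4562, 1.0023) + 11.9 * (-0.6428, 0.7660) = (11.4562 + -7.6492, 1.0023 + 9.1159) = (3.8071, 10.1182)
End effector: (3.8071, 10.1182)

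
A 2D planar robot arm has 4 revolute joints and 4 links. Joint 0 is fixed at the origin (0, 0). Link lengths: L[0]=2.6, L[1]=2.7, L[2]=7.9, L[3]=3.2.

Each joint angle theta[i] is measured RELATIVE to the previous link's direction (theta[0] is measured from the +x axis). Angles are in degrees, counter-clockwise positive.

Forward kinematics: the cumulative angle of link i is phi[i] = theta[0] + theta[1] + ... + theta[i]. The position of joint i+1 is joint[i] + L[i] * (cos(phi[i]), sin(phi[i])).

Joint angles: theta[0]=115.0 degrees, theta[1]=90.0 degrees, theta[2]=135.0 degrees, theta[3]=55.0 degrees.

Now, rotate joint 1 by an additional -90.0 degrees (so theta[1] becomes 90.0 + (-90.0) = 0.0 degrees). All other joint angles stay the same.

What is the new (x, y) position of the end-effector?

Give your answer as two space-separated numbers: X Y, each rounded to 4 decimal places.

joint[0] = (0.0000, 0.0000)  (base)
link 0: phi[0] = 115 = 115 deg
  cos(115 deg) = -0.4226, sin(115 deg) = 0.9063
  joint[1] = (0.0000, 0.0000) + 2.6 * (-0.4226, 0.9063) = (0.0000 + -1.0988, 0.0000 + 2.3564) = (-1.0988, 2.3564)
link 1: phi[1] = 115 + 0 = 115 deg
  cos(115 deg) = -0.4226, sin(115 deg) = 0.9063
  joint[2] = (-1.0988, 2.3564) + 2.7 * (-0.4226, 0.9063) = (-1.0988 + -1.1411, 2.3564 + 2.4470) = (-2.2399, 4.8034)
link 2: phi[2] = 115 + 0 + 135 = 250 deg
  cos(250 deg) = -0.3420, sin(250 deg) = -0.9397
  joint[3] = (-2.2399, 4.8034) + 7.9 * (-0.3420, -0.9397) = (-2.2399 + -2.7020, 4.8034 + -7.4236) = (-4.9418, -2.6201)
link 3: phi[3] = 115 + 0 + 135 + 55 = 305 deg
  cos(305 deg) = 0.5736, sin(305 deg) = -0.8192
  joint[4] = (-4.9418, -2.6201) + 3.2 * (0.5736, -0.8192) = (-4.9418 + 1.8354, -2.6201 + -2.6213) = (-3.1064, -5.2414)
End effector: (-3.1064, -5.2414)

Answer: -3.1064 -5.2414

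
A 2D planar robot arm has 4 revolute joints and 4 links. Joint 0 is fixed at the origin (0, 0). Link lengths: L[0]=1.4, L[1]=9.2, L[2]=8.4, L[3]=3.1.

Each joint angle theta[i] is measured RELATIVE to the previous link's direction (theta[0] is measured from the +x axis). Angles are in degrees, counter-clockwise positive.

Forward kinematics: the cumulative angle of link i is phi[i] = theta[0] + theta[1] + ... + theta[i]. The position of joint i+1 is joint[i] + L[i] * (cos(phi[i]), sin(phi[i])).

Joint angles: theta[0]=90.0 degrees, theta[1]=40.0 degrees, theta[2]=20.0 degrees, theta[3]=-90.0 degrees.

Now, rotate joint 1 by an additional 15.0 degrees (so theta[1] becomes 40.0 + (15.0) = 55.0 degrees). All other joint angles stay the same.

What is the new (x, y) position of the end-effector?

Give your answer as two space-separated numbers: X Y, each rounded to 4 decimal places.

Answer: -14.8476 11.8454

Derivation:
joint[0] = (0.0000, 0.0000)  (base)
link 0: phi[0] = 90 = 90 deg
  cos(90 deg) = 0.0000, sin(90 deg) = 1.0000
  joint[1] = (0.0000, 0.0000) + 1.4 * (0.0000, 1.0000) = (0.0000 + 0.0000, 0.0000 + 1.4000) = (0.0000, 1.4000)
link 1: phi[1] = 90 + 55 = 145 deg
  cos(145 deg) = -0.8192, sin(145 deg) = 0.5736
  joint[2] = (0.0000, 1.4000) + 9.2 * (-0.8192, 0.5736) = (0.0000 + -7.5362, 1.4000 + 5.2769) = (-7.5362, 6.6769)
link 2: phi[2] = 90 + 55 + 20 = 165 deg
  cos(165 deg) = -0.9659, sin(165 deg) = 0.2588
  joint[3] = (-7.5362, 6.6769) + 8.4 * (-0.9659, 0.2588) = (-7.5362 + -8.1138, 6.6769 + 2.1741) = (-15.6500, 8.8510)
link 3: phi[3] = 90 + 55 + 20 + -90 = 75 deg
  cos(75 deg) = 0.2588, sin(75 deg) = 0.9659
  joint[4] = (-15.6500, 8.8510) + 3.1 * (0.2588, 0.9659) = (-15.6500 + 0.8023, 8.8510 + 2.9944) = (-14.8476, 11.8454)
End effector: (-14.8476, 11.8454)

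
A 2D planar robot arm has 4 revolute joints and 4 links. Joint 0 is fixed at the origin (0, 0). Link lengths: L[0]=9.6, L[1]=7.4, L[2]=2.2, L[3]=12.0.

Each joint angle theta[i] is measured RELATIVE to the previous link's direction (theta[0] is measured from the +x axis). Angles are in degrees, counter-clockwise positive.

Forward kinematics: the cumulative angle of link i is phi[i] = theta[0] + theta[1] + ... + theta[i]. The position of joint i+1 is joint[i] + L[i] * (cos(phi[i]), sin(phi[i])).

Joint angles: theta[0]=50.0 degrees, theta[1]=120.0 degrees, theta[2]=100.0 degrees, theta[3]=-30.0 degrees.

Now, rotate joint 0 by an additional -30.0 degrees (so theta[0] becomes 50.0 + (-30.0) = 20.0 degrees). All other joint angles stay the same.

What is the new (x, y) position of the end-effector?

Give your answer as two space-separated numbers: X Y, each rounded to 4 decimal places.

Answer: -8.1400 0.1348

Derivation:
joint[0] = (0.0000, 0.0000)  (base)
link 0: phi[0] = 20 = 20 deg
  cos(20 deg) = 0.9397, sin(20 deg) = 0.3420
  joint[1] = (0.0000, 0.0000) + 9.6 * (0.9397, 0.3420) = (0.0000 + 9.0210, 0.0000 + 3.2834) = (9.0210, 3.2834)
link 1: phi[1] = 20 + 120 = 140 deg
  cos(140 deg) = -0.7660, sin(140 deg) = 0.6428
  joint[2] = (9.0210, 3.2834) + 7.4 * (-0.7660, 0.6428) = (9.0210 + -5.6687, 3.2834 + 4.7566) = (3.3523, 8.0400)
link 2: phi[2] = 20 + 120 + 100 = 240 deg
  cos(240 deg) = -0.5000, sin(240 deg) = -0.8660
  joint[3] = (3.3523, 8.0400) + 2.2 * (-0.5000, -0.8660) = (3.3523 + -1.1000, 8.0400 + -1.9053) = (2.2523, 6.1348)
link 3: phi[3] = 20 + 120 + 100 + -30 = 210 deg
  cos(210 deg) = -0.8660, sin(210 deg) = -0.5000
  joint[4] = (2.2523, 6.1348) + 12 * (-0.8660, -0.5000) = (2.2523 + -10.3923, 6.1348 + -6.0000) = (-8.1400, 0.1348)
End effector: (-8.1400, 0.1348)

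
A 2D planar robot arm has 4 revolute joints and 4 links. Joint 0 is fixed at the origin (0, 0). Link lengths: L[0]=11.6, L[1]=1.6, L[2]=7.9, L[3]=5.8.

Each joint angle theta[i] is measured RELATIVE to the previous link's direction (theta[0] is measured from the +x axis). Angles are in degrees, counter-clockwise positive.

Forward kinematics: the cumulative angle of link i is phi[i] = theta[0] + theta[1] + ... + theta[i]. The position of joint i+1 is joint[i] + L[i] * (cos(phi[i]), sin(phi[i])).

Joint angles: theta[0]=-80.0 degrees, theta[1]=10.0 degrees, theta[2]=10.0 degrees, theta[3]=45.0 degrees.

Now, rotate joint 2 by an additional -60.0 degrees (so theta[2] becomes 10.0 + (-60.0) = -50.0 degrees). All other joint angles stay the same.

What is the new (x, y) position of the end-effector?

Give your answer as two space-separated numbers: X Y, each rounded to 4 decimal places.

Answer: 0.1127 -25.3712

Derivation:
joint[0] = (0.0000, 0.0000)  (base)
link 0: phi[0] = -80 = -80 deg
  cos(-80 deg) = 0.1736, sin(-80 deg) = -0.9848
  joint[1] = (0.0000, 0.0000) + 11.6 * (0.1736, -0.9848) = (0.0000 + 2.0143, 0.0000 + -11.4238) = (2.0143, -11.4238)
link 1: phi[1] = -80 + 10 = -70 deg
  cos(-70 deg) = 0.3420, sin(-70 deg) = -0.9397
  joint[2] = (2.0143, -11.4238) + 1.6 * (0.3420, -0.9397) = (2.0143 + 0.5472, -11.4238 + -1.5035) = (2.5616, -12.9273)
link 2: phi[2] = -80 + 10 + -50 = -120 deg
  cos(-120 deg) = -0.5000, sin(-120 deg) = -0.8660
  joint[3] = (2.5616, -12.9273) + 7.9 * (-0.5000, -0.8660) = (2.5616 + -3.9500, -12.9273 + -6.8416) = (-1.3884, -19.7689)
link 3: phi[3] = -80 + 10 + -50 + 45 = -75 deg
  cos(-75 deg) = 0.2588, sin(-75 deg) = -0.9659
  joint[4] = (-1.3884, -19.7689) + 5.8 * (0.2588, -0.9659) = (-1.3884 + 1.5012, -19.7689 + -5.6024) = (0.1127, -25.3712)
End effector: (0.1127, -25.3712)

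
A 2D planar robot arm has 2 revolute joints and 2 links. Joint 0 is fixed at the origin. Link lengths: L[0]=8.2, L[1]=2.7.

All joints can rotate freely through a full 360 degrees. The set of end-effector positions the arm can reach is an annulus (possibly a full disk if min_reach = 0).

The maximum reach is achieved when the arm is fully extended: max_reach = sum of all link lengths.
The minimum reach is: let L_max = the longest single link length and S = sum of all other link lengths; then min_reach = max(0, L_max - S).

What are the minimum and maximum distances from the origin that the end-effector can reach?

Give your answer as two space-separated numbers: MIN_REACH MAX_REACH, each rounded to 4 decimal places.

Link lengths: [8.2, 2.7]
max_reach = 8.2 + 2.7 = 10.9
L_max = max([8.2, 2.7]) = 8.2
S (sum of others) = 10.9 - 8.2 = 2.7
min_reach = max(0, 8.2 - 2.7) = max(0, 5.5) = 5.5

Answer: 5.5000 10.9000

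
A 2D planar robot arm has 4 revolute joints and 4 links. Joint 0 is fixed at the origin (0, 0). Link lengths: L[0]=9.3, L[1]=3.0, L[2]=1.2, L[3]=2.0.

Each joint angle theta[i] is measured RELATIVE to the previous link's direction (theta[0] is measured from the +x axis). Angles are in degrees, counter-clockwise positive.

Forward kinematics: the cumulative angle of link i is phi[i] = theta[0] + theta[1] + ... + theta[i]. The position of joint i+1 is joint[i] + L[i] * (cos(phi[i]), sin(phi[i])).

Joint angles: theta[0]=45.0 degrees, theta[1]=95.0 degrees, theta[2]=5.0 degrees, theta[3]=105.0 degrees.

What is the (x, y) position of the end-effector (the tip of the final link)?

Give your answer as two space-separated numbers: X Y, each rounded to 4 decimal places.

joint[0] = (0.0000, 0.0000)  (base)
link 0: phi[0] = 45 = 45 deg
  cos(45 deg) = 0.7071, sin(45 deg) = 0.7071
  joint[1] = (0.0000, 0.0000) + 9.3 * (0.7071, 0.7071) = (0.0000 + 6.5761, 0.0000 + 6.5761) = (6.5761, 6.5761)
link 1: phi[1] = 45 + 95 = 140 deg
  cos(140 deg) = -0.7660, sin(140 deg) = 0.6428
  joint[2] = (6.5761, 6.5761) + 3 * (-0.7660, 0.6428) = (6.5761 + -2.2981, 6.5761 + 1.9284) = (4.2780, 8.5045)
link 2: phi[2] = 45 + 95 + 5 = 145 deg
  cos(145 deg) = -0.8192, sin(145 deg) = 0.5736
  joint[3] = (4.2780, 8.5045) + 1.2 * (-0.8192, 0.5736) = (4.2780 + -0.9830, 8.5045 + 0.6883) = (3.2950, 9.1927)
link 3: phi[3] = 45 + 95 + 5 + 105 = 250 deg
  cos(250 deg) = -0.3420, sin(250 deg) = -0.9397
  joint[4] = (3.2950, 9.1927) + 2 * (-0.3420, -0.9397) = (3.2950 + -0.6840, 9.1927 + -1.8794) = (2.6109, 7.3134)
End effector: (2.6109, 7.3134)

Answer: 2.6109 7.3134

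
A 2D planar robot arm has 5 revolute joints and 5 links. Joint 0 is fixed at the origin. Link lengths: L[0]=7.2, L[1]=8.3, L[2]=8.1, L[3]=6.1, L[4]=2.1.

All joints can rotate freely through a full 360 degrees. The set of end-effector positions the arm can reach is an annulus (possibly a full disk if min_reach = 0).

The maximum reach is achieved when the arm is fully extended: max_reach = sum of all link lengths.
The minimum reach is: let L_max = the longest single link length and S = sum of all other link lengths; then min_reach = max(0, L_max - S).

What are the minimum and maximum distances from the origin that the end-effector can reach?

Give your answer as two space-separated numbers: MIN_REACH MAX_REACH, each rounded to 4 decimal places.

Link lengths: [7.2, 8.3, 8.1, 6.1, 2.1]
max_reach = 7.2 + 8.3 + 8.1 + 6.1 + 2.1 = 31.8
L_max = max([7.2, 8.3, 8.1, 6.1, 2.1]) = 8.3
S (sum of others) = 31.8 - 8.3 = 23.5
min_reach = max(0, 8.3 - 23.5) = max(0, -15.2) = 0

Answer: 0.0000 31.8000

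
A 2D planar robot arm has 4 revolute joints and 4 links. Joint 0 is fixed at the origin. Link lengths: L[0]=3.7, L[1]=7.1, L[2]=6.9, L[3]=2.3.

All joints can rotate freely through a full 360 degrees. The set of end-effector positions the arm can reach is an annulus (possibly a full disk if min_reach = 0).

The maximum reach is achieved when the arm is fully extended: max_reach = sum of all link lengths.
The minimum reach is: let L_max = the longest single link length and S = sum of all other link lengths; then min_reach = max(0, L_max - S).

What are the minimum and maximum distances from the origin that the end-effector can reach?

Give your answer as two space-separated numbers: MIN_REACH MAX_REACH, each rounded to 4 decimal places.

Link lengths: [3.7, 7.1, 6.9, 2.3]
max_reach = 3.7 + 7.1 + 6.9 + 2.3 = 20
L_max = max([3.7, 7.1, 6.9, 2.3]) = 7.1
S (sum of others) = 20 - 7.1 = 12.9
min_reach = max(0, 7.1 - 12.9) = max(0, -5.8) = 0

Answer: 0.0000 20.0000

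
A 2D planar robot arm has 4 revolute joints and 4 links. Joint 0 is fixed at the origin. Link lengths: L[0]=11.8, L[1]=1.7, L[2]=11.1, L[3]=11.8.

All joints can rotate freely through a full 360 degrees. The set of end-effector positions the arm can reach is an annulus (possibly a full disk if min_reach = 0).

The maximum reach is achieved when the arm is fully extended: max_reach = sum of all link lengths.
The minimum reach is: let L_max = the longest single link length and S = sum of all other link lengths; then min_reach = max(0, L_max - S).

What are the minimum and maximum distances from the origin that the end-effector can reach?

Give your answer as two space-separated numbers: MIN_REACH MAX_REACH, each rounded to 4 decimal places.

Answer: 0.0000 36.4000

Derivation:
Link lengths: [11.8, 1.7, 11.1, 11.8]
max_reach = 11.8 + 1.7 + 11.1 + 11.8 = 36.4
L_max = max([11.8, 1.7, 11.1, 11.8]) = 11.8
S (sum of others) = 36.4 - 11.8 = 24.6
min_reach = max(0, 11.8 - 24.6) = max(0, -12.8) = 0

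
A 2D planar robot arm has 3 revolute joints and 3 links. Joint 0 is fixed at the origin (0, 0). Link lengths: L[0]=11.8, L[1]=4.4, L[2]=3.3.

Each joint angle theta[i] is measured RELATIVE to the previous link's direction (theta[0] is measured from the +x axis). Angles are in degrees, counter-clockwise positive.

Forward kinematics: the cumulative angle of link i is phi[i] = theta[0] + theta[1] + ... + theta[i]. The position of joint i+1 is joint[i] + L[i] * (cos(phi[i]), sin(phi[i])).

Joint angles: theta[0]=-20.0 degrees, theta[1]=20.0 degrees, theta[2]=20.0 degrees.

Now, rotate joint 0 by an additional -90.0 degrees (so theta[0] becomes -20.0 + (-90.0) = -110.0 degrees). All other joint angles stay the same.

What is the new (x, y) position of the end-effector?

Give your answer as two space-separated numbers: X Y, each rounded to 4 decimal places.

Answer: -2.9072 -18.5894

Derivation:
joint[0] = (0.0000, 0.0000)  (base)
link 0: phi[0] = -110 = -110 deg
  cos(-110 deg) = -0.3420, sin(-110 deg) = -0.9397
  joint[1] = (0.0000, 0.0000) + 11.8 * (-0.3420, -0.9397) = (0.0000 + -4.0358, 0.0000 + -11.0884) = (-4.0358, -11.0884)
link 1: phi[1] = -110 + 20 = -90 deg
  cos(-90 deg) = 0.0000, sin(-90 deg) = -1.0000
  joint[2] = (-4.0358, -11.0884) + 4.4 * (0.0000, -1.0000) = (-4.0358 + 0.0000, -11.0884 + -4.4000) = (-4.0358, -15.4884)
link 2: phi[2] = -110 + 20 + 20 = -70 deg
  cos(-70 deg) = 0.3420, sin(-70 deg) = -0.9397
  joint[3] = (-4.0358, -15.4884) + 3.3 * (0.3420, -0.9397) = (-4.0358 + 1.1287, -15.4884 + -3.1010) = (-2.9072, -18.5894)
End effector: (-2.9072, -18.5894)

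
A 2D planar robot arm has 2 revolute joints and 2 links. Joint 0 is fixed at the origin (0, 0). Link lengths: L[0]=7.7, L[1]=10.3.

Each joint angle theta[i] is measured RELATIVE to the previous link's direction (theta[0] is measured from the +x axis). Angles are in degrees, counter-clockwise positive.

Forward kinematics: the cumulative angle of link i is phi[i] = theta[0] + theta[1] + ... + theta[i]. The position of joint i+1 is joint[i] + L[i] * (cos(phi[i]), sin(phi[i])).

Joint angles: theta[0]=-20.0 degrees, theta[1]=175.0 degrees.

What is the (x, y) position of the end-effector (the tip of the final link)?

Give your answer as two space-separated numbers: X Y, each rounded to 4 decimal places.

joint[0] = (0.0000, 0.0000)  (base)
link 0: phi[0] = -20 = -20 deg
  cos(-20 deg) = 0.9397, sin(-20 deg) = -0.3420
  joint[1] = (0.0000, 0.0000) + 7.7 * (0.9397, -0.3420) = (0.0000 + 7.2356, 0.0000 + -2.6336) = (7.2356, -2.6336)
link 1: phi[1] = -20 + 175 = 155 deg
  cos(155 deg) = -0.9063, sin(155 deg) = 0.4226
  joint[2] = (7.2356, -2.6336) + 10.3 * (-0.9063, 0.4226) = (7.2356 + -9.3350, -2.6336 + 4.3530) = (-2.0993, 1.7194)
End effector: (-2.0993, 1.7194)

Answer: -2.0993 1.7194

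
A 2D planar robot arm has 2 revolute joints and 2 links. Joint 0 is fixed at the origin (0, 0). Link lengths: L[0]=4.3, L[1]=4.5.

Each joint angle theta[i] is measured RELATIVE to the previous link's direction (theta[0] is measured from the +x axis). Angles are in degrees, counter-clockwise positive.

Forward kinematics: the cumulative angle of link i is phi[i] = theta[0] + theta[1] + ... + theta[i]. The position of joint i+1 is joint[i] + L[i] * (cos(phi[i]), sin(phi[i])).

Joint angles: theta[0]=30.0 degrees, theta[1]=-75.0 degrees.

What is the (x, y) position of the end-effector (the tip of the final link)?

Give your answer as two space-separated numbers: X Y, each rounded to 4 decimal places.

Answer: 6.9059 -1.0320

Derivation:
joint[0] = (0.0000, 0.0000)  (base)
link 0: phi[0] = 30 = 30 deg
  cos(30 deg) = 0.8660, sin(30 deg) = 0.5000
  joint[1] = (0.0000, 0.0000) + 4.3 * (0.8660, 0.5000) = (0.0000 + 3.7239, 0.0000 + 2.1500) = (3.7239, 2.1500)
link 1: phi[1] = 30 + -75 = -45 deg
  cos(-45 deg) = 0.7071, sin(-45 deg) = -0.7071
  joint[2] = (3.7239, 2.1500) + 4.5 * (0.7071, -0.7071) = (3.7239 + 3.1820, 2.1500 + -3.1820) = (6.9059, -1.0320)
End effector: (6.9059, -1.0320)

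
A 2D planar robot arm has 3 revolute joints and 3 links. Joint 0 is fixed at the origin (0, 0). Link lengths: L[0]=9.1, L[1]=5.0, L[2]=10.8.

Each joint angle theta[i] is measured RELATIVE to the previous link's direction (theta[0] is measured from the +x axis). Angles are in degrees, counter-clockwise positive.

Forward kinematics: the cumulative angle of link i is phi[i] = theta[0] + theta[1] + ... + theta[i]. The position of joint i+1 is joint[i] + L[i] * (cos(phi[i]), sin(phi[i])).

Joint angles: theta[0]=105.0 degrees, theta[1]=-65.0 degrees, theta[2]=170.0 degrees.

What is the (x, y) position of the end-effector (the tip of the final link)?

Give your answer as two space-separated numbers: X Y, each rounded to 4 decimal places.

joint[0] = (0.0000, 0.0000)  (base)
link 0: phi[0] = 105 = 105 deg
  cos(105 deg) = -0.2588, sin(105 deg) = 0.9659
  joint[1] = (0.0000, 0.0000) + 9.1 * (-0.2588, 0.9659) = (0.0000 + -2.3553, 0.0000 + 8.7899) = (-2.3553, 8.7899)
link 1: phi[1] = 105 + -65 = 40 deg
  cos(40 deg) = 0.7660, sin(40 deg) = 0.6428
  joint[2] = (-2.3553, 8.7899) + 5 * (0.7660, 0.6428) = (-2.3553 + 3.8302, 8.7899 + 3.2139) = (1.4750, 12.0039)
link 2: phi[2] = 105 + -65 + 170 = 210 deg
  cos(210 deg) = -0.8660, sin(210 deg) = -0.5000
  joint[3] = (1.4750, 12.0039) + 10.8 * (-0.8660, -0.5000) = (1.4750 + -9.3531, 12.0039 + -5.4000) = (-7.8781, 6.6039)
End effector: (-7.8781, 6.6039)

Answer: -7.8781 6.6039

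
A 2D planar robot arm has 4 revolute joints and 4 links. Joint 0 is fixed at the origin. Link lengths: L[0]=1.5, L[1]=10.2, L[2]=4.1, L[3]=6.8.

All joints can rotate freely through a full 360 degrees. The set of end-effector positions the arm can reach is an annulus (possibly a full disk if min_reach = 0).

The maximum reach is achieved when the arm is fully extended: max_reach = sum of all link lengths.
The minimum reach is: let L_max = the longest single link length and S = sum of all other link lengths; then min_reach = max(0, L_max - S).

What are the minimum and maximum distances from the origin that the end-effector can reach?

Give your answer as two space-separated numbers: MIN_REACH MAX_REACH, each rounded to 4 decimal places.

Link lengths: [1.5, 10.2, 4.1, 6.8]
max_reach = 1.5 + 10.2 + 4.1 + 6.8 = 22.6
L_max = max([1.5, 10.2, 4.1, 6.8]) = 10.2
S (sum of others) = 22.6 - 10.2 = 12.4
min_reach = max(0, 10.2 - 12.4) = max(0, -2.2) = 0

Answer: 0.0000 22.6000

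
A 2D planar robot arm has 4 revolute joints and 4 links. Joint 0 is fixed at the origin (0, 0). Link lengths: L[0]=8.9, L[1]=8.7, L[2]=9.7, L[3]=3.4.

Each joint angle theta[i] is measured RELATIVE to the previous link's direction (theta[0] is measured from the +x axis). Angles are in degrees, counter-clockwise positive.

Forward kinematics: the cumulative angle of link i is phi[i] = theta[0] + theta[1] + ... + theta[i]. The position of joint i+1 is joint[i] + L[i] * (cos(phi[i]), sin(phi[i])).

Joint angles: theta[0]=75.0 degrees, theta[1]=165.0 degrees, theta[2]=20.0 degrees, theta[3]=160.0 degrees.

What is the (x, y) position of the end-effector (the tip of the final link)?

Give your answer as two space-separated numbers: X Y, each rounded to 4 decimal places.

Answer: -2.0309 -5.5458

Derivation:
joint[0] = (0.0000, 0.0000)  (base)
link 0: phi[0] = 75 = 75 deg
  cos(75 deg) = 0.2588, sin(75 deg) = 0.9659
  joint[1] = (0.0000, 0.0000) + 8.9 * (0.2588, 0.9659) = (0.0000 + 2.3035, 0.0000 + 8.5967) = (2.3035, 8.5967)
link 1: phi[1] = 75 + 165 = 240 deg
  cos(240 deg) = -0.5000, sin(240 deg) = -0.8660
  joint[2] = (2.3035, 8.5967) + 8.7 * (-0.5000, -0.8660) = (2.3035 + -4.3500, 8.5967 + -7.5344) = (-2.0465, 1.0623)
link 2: phi[2] = 75 + 165 + 20 = 260 deg
  cos(260 deg) = -0.1736, sin(260 deg) = -0.9848
  joint[3] = (-2.0465, 1.0623) + 9.7 * (-0.1736, -0.9848) = (-2.0465 + -1.6844, 1.0623 + -9.5526) = (-3.7309, -8.4903)
link 3: phi[3] = 75 + 165 + 20 + 160 = 420 deg
  cos(420 deg) = 0.5000, sin(420 deg) = 0.8660
  joint[4] = (-3.7309, -8.4903) + 3.4 * (0.5000, 0.8660) = (-3.7309 + 1.7000, -8.4903 + 2.9445) = (-2.0309, -5.5458)
End effector: (-2.0309, -5.5458)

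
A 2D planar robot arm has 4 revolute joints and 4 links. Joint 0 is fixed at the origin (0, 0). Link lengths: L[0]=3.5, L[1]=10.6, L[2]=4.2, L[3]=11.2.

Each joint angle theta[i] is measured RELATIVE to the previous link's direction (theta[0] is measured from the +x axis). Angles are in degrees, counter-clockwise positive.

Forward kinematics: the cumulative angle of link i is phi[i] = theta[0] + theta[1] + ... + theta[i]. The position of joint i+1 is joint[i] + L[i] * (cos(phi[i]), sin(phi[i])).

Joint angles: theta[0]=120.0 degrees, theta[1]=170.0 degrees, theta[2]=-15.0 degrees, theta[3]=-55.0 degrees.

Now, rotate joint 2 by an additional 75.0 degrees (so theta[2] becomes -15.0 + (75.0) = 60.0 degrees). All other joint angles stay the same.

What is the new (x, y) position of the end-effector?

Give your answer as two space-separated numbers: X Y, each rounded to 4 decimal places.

Answer: 10.7449 -17.8096

Derivation:
joint[0] = (0.0000, 0.0000)  (base)
link 0: phi[0] = 120 = 120 deg
  cos(120 deg) = -0.5000, sin(120 deg) = 0.8660
  joint[1] = (0.0000, 0.0000) + 3.5 * (-0.5000, 0.8660) = (0.0000 + -1.7500, 0.0000 + 3.0311) = (-1.7500, 3.0311)
link 1: phi[1] = 120 + 170 = 290 deg
  cos(290 deg) = 0.3420, sin(290 deg) = -0.9397
  joint[2] = (-1.7500, 3.0311) + 10.6 * (0.3420, -0.9397) = (-1.7500 + 3.6254, 3.0311 + -9.9607) = (1.8754, -6.9297)
link 2: phi[2] = 120 + 170 + 60 = 350 deg
  cos(350 deg) = 0.9848, sin(350 deg) = -0.1736
  joint[3] = (1.8754, -6.9297) + 4.2 * (0.9848, -0.1736) = (1.8754 + 4.1362, -6.9297 + -0.7293) = (6.0116, -7.6590)
link 3: phi[3] = 120 + 170 + 60 + -55 = 295 deg
  cos(295 deg) = 0.4226, sin(295 deg) = -0.9063
  joint[4] = (6.0116, -7.6590) + 11.2 * (0.4226, -0.9063) = (6.0116 + 4.7333, -7.6590 + -10.1506) = (10.7449, -17.8096)
End effector: (10.7449, -17.8096)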